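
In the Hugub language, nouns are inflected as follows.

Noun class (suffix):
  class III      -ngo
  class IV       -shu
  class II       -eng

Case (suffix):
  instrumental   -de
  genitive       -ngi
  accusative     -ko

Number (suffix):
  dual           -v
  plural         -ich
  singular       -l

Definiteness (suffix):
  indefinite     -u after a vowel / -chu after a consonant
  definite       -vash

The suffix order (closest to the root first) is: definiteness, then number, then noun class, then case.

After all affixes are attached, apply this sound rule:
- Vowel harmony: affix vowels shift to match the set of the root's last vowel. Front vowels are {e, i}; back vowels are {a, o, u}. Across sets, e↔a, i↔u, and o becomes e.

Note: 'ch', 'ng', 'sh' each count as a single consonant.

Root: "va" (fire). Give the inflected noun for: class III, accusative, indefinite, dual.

Attach definiteness indefinite -u (after vowel 'a') → vau.
Attach number dual -v → vauv.
Attach noun class class III -ngo → vauvngo.
Attach case accusative -ko → vauvngoko.
Vowel harmony: no change.

vauvngoko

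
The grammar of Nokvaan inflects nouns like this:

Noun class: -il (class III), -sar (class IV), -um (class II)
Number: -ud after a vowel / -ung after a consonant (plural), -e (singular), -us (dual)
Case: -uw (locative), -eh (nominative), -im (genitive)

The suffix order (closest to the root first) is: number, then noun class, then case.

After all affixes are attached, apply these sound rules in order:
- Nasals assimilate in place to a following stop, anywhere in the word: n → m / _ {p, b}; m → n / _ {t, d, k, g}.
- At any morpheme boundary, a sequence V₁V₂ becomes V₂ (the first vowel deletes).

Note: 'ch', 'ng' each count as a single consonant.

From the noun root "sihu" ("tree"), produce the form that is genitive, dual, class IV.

sihussarim

Attach number dual -us → sihuus.
Attach noun class class IV -sar → sihuussar.
Attach case genitive -im → sihuussarim.
Nasal assimilation: no change.
Apply vowel deletion: sihuussarim → sihussarim.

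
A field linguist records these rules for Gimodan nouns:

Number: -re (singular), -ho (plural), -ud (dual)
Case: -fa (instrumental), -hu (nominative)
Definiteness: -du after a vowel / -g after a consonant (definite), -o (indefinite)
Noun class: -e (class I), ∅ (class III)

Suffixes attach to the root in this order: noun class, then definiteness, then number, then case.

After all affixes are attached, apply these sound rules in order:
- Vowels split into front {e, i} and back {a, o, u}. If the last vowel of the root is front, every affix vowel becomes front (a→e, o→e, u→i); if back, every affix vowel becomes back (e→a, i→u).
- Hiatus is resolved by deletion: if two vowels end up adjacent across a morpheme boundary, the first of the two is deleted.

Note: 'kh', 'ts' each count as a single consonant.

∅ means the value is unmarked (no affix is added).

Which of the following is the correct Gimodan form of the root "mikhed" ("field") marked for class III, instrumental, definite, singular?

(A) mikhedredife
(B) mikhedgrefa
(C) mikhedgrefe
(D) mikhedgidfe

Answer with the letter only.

C

noun class = class III: zero marking, form stays mikhed.
Attach definiteness definite -g (after consonant 'd') → mikhedg.
Attach number singular -re → mikhedgre.
Attach case instrumental -fa → mikhedgrefa.
Apply vowel harmony: mikhedgrefa → mikhedgrefe.
Vowel deletion: no change.
So the correct form is mikhedgrefe, option (C).
(B) mikhedgrefa is wrong: it fails to apply the sound rule(s).
(A) mikhedredife is wrong: it has the affixes in the wrong order.
(D) mikhedgidfe is wrong: it uses dual instead of singular for number.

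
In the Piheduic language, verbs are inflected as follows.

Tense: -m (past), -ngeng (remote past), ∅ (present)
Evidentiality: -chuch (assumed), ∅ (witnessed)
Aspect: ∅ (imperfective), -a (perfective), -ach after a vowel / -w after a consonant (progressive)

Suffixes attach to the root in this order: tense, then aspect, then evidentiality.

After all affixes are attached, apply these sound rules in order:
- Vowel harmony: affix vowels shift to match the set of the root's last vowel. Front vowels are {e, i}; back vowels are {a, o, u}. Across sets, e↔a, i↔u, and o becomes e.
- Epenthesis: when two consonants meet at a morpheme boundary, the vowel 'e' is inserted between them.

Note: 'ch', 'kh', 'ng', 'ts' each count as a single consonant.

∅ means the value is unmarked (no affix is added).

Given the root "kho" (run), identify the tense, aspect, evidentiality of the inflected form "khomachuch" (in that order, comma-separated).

Segment: kho-m-a-chuch.
tense: -m → past.
aspect: -a → perfective.
evidentiality: -chuch → assumed.

past, perfective, assumed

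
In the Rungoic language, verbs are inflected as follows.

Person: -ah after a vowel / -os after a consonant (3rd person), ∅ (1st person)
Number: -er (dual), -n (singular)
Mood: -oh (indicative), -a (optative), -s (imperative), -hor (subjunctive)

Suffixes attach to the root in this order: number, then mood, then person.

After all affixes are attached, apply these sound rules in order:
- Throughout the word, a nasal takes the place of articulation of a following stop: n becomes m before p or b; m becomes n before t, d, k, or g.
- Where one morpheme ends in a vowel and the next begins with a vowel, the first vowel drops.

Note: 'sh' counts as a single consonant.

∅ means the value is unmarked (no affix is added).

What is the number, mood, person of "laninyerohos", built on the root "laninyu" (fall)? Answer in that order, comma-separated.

dual, indicative, 3rd person

Segment: laninyu-er-oh-os.
number: -er → dual.
mood: -oh → indicative.
person: -ah/os → 3rd person.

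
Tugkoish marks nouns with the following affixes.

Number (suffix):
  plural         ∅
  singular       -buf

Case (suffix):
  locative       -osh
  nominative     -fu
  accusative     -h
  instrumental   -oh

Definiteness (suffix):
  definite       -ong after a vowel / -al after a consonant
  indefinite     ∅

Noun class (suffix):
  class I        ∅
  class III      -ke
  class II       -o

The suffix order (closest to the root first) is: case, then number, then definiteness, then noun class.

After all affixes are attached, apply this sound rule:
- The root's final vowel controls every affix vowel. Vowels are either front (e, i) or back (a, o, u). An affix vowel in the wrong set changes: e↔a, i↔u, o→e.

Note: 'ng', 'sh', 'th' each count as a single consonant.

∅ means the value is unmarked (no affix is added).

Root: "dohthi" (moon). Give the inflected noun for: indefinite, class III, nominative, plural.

dohthifike

Attach case nominative -fu → dohthifu.
number = plural: zero marking, form stays dohthifu.
definiteness = indefinite: zero marking, form stays dohthifu.
Attach noun class class III -ke → dohthifuke.
Apply vowel harmony: dohthifuke → dohthifike.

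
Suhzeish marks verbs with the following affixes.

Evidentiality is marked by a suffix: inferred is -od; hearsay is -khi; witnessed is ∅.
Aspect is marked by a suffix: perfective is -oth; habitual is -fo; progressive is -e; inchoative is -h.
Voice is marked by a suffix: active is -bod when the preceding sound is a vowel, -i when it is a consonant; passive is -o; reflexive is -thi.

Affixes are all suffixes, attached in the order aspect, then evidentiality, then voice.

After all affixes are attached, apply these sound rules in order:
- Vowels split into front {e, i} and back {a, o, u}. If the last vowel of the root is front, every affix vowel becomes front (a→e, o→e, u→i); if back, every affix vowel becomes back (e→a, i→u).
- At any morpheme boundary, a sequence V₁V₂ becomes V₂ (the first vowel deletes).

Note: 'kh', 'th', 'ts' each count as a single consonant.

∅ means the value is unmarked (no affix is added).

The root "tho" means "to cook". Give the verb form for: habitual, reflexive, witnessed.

Attach aspect habitual -fo → thofo.
evidentiality = witnessed: zero marking, form stays thofo.
Attach voice reflexive -thi → thofothi.
Apply vowel harmony: thofothi → thofothu.
Vowel deletion: no change.

thofothu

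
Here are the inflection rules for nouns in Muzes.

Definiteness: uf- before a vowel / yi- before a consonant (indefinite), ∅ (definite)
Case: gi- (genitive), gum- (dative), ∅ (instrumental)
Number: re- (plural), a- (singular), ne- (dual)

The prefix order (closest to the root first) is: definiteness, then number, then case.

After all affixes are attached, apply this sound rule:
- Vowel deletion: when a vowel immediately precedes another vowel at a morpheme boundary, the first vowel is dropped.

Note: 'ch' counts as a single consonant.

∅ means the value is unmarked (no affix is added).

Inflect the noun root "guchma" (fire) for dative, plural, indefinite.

gumreyiguchma

Attach definiteness indefinite yi- (before consonant 'g') → yiguchma.
Attach number plural re- → reyiguchma.
Attach case dative gum- → gumreyiguchma.
Vowel deletion: no change.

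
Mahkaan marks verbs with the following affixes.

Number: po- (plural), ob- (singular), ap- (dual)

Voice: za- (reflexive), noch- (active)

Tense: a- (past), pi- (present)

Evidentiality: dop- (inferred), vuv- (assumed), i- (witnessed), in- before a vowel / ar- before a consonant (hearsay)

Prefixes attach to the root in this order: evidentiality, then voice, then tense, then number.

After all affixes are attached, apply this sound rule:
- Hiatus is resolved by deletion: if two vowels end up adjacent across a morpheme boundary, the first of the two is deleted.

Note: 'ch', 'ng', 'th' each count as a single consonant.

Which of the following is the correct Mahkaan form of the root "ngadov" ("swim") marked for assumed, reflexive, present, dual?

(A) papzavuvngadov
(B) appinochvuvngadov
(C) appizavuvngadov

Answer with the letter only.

C

Attach evidentiality assumed vuv- → vuvngadov.
Attach voice reflexive za- → zavuvngadov.
Attach tense present pi- → pizavuvngadov.
Attach number dual ap- → appizavuvngadov.
Vowel deletion: no change.
So the correct form is appizavuvngadov, option (C).
(A) papzavuvngadov is wrong: it has the affixes in the wrong order.
(B) appinochvuvngadov is wrong: it uses active instead of reflexive for voice.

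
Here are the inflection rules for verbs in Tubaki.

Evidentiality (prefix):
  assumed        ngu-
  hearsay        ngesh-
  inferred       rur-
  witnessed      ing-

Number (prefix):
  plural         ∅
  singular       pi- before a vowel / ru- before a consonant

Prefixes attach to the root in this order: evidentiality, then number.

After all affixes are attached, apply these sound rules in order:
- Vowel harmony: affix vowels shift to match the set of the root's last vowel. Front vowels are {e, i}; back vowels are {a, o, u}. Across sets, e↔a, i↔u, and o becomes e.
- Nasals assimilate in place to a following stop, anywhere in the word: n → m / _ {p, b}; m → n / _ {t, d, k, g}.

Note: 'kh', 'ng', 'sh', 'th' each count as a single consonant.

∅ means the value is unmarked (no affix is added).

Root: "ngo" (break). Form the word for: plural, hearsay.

ngashngo

Attach evidentiality hearsay ngesh- → ngeshngo.
number = plural: zero marking, form stays ngeshngo.
Apply vowel harmony: ngeshngo → ngashngo.
Nasal assimilation: no change.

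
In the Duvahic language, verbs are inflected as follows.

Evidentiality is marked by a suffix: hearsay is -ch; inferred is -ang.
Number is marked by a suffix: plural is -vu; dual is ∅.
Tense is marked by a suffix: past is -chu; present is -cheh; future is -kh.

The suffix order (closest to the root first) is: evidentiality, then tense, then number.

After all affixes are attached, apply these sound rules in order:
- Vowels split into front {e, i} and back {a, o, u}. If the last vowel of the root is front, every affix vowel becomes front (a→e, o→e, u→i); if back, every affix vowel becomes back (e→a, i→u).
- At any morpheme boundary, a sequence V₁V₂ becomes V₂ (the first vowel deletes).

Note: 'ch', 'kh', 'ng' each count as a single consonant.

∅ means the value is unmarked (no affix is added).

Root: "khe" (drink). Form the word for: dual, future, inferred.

Attach evidentiality inferred -ang → kheang.
Attach tense future -kh → kheangkh.
number = dual: zero marking, form stays kheangkh.
Apply vowel harmony: kheangkh → kheengkh.
Apply vowel deletion: kheengkh → khengkh.

khengkh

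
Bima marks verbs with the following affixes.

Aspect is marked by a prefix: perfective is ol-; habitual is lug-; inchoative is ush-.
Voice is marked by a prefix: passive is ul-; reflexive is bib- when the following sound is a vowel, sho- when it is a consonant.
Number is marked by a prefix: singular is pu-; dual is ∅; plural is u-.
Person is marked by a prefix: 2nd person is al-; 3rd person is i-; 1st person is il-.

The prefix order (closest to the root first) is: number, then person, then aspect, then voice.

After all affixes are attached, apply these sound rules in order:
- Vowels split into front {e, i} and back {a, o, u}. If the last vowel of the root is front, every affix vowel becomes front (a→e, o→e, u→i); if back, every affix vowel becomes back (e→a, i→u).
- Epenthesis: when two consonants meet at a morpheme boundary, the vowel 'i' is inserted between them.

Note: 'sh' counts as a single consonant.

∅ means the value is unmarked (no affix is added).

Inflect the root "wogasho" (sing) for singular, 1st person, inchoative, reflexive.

bubushulipuwogasho

Attach number singular pu- → puwogasho.
Attach person 1st person il- → ilpuwogasho.
Attach aspect inchoative ush- → ushilpuwogasho.
Attach voice reflexive bib- (before vowel 'u') → bibushilpuwogasho.
Apply vowel harmony: bibushilpuwogasho → bubushulpuwogasho.
Apply epenthesis: bubushulpuwogasho → bubushulipuwogasho.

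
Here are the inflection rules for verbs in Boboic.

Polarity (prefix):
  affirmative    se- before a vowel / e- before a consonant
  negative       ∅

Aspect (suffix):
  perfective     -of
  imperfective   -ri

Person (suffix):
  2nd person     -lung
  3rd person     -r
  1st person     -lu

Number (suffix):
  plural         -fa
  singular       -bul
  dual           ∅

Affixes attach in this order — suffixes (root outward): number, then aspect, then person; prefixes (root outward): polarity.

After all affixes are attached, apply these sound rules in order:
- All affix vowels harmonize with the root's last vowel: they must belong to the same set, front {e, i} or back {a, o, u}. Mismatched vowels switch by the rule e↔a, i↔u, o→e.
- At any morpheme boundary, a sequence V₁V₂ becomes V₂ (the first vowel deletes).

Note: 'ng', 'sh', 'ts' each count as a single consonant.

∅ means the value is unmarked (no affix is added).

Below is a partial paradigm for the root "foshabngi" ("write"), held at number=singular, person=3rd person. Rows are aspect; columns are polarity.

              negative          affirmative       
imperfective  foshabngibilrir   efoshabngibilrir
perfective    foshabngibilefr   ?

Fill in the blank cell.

efoshabngibilefr

Attach number singular -bul → foshabngibul.
Attach aspect perfective -of → foshabngibulof.
Attach polarity affirmative e- (before consonant 'f') → efoshabngibulof.
Attach person 3rd person -r → efoshabngibulofr.
Apply vowel harmony: efoshabngibulofr → efoshabngibilefr.
Vowel deletion: no change.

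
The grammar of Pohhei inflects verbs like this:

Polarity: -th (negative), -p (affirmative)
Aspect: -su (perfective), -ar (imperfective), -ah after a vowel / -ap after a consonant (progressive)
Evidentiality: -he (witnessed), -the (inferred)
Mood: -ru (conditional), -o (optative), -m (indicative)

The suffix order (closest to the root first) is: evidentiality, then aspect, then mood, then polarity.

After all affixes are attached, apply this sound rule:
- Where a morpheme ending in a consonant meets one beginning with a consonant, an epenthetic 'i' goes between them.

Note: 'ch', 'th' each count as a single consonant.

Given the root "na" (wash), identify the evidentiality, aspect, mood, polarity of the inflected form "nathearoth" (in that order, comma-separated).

Segment: na-the-ar-o-th.
evidentiality: -the → inferred.
aspect: -ar → imperfective.
mood: -o → optative.
polarity: -th → negative.

inferred, imperfective, optative, negative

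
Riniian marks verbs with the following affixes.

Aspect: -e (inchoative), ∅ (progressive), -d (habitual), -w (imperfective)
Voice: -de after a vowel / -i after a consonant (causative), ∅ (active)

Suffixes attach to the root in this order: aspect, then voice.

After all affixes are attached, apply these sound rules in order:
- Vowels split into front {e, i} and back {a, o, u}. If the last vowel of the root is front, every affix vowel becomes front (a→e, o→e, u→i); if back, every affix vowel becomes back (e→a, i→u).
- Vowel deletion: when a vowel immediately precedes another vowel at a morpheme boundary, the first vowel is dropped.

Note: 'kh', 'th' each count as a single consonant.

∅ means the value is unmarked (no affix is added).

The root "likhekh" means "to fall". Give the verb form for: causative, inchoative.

likhekhede

Attach aspect inchoative -e → likhekhe.
Attach voice causative -de (after vowel 'e') → likhekhede.
Vowel harmony: no change.
Vowel deletion: no change.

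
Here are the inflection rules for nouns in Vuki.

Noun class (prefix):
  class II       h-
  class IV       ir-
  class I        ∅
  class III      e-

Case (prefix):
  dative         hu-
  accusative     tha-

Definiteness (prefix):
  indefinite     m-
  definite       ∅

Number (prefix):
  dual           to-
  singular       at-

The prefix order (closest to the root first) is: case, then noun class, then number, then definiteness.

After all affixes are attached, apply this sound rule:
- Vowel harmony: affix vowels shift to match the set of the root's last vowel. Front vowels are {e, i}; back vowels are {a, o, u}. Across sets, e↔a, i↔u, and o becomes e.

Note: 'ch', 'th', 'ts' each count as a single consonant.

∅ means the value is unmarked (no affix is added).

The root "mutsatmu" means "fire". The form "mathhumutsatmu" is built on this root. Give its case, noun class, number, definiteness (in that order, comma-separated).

Segment: m-at-h-hu-mutsatmu.
case: hu- → dative.
noun class: h- → class II.
number: at- → singular.
definiteness: m- → indefinite.

dative, class II, singular, indefinite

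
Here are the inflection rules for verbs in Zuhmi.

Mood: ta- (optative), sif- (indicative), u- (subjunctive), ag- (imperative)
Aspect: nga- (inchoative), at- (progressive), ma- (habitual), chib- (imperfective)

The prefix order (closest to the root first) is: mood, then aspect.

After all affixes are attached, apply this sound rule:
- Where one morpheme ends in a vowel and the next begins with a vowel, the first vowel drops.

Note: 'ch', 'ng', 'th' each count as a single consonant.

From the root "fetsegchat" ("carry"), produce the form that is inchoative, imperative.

ngagfetsegchat

Attach mood imperative ag- → agfetsegchat.
Attach aspect inchoative nga- → ngaagfetsegchat.
Apply vowel deletion: ngaagfetsegchat → ngagfetsegchat.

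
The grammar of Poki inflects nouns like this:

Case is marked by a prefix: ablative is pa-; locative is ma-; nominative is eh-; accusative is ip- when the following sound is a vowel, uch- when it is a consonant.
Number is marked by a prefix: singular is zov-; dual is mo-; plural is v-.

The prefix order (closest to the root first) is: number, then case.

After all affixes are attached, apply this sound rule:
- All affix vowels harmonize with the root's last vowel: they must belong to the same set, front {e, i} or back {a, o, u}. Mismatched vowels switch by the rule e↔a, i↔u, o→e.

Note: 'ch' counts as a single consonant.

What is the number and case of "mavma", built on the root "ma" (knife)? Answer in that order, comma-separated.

plural, locative

Segment: ma-v-ma.
number: v- → plural.
case: ma- → locative.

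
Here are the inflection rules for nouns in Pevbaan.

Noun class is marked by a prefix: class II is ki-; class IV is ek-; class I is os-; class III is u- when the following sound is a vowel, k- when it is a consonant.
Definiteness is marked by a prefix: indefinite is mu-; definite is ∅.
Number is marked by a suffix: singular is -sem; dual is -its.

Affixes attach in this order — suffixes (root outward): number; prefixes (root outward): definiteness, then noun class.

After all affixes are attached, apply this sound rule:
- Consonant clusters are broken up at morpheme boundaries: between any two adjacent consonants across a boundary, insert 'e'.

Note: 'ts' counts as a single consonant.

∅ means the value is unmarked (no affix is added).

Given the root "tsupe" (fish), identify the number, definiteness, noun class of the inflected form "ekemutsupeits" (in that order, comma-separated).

dual, indefinite, class IV

Segment: ek-mu-tsupe-its.
number: -its → dual.
definiteness: mu- → indefinite.
noun class: ek- → class IV.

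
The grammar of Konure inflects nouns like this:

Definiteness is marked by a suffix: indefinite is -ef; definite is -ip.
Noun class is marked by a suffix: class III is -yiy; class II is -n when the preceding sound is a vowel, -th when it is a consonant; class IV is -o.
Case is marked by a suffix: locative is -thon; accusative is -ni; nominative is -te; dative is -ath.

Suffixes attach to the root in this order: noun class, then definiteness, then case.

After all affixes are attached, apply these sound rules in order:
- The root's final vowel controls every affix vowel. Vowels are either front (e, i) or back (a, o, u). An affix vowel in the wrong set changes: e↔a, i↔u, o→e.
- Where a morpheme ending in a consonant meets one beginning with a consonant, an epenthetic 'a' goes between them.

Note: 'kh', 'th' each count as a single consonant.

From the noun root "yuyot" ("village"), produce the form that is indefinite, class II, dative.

Attach noun class class II -th (after consonant 't') → yuyotth.
Attach definiteness indefinite -ef → yuyotthef.
Attach case dative -ath → yuyotthefath.
Apply vowel harmony: yuyotthefath → yuyotthafath.
Apply epenthesis: yuyotthafath → yuyotathafath.

yuyotathafath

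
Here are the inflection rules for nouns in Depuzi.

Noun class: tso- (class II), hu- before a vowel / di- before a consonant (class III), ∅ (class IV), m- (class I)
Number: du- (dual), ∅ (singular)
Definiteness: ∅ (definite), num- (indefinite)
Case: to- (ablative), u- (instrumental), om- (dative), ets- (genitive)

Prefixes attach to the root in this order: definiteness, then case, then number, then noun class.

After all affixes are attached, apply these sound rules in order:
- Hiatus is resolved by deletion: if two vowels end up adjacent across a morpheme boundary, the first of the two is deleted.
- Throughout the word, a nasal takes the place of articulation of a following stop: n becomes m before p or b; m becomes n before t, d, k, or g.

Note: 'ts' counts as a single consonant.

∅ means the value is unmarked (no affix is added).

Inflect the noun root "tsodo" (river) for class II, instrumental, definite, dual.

tsodutsodo

definiteness = definite: zero marking, form stays tsodo.
Attach case instrumental u- → utsodo.
Attach number dual du- → duutsodo.
Attach noun class class II tso- → tsoduutsodo.
Apply vowel deletion: tsoduutsodo → tsodutsodo.
Nasal assimilation: no change.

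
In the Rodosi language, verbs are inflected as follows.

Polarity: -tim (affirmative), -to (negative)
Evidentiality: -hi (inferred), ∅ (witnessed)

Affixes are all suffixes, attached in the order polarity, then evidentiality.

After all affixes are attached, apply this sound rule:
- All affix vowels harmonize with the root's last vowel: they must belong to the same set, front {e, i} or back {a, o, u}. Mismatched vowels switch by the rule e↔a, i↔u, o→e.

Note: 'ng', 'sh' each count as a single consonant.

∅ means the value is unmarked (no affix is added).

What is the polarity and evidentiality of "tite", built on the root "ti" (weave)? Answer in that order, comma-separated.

negative, witnessed

Segment: ti-to.
polarity: -to → negative.
evidentiality: ∅ → witnessed.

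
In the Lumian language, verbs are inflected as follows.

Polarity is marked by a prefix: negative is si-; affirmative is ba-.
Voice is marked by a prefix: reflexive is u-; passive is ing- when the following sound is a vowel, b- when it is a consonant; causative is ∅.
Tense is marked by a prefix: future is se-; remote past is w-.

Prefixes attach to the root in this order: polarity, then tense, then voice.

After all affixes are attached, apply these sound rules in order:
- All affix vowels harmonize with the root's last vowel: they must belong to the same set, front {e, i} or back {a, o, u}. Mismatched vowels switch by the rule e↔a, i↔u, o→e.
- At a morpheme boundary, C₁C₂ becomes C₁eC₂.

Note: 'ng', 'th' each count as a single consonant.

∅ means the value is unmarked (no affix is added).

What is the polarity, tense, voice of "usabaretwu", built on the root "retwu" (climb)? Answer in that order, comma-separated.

Segment: u-se-ba-retwu.
polarity: ba- → affirmative.
tense: se- → future.
voice: u- → reflexive.

affirmative, future, reflexive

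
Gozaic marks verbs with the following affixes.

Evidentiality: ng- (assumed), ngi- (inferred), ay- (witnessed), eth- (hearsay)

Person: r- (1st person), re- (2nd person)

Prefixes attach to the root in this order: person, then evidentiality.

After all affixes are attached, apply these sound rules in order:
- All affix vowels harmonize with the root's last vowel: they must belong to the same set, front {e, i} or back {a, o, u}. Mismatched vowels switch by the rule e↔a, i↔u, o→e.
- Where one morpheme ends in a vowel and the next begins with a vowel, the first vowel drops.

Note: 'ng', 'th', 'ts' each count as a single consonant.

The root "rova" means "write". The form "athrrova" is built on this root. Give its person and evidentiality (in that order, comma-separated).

Segment: eth-r-rova.
person: r- → 1st person.
evidentiality: eth- → hearsay.

1st person, hearsay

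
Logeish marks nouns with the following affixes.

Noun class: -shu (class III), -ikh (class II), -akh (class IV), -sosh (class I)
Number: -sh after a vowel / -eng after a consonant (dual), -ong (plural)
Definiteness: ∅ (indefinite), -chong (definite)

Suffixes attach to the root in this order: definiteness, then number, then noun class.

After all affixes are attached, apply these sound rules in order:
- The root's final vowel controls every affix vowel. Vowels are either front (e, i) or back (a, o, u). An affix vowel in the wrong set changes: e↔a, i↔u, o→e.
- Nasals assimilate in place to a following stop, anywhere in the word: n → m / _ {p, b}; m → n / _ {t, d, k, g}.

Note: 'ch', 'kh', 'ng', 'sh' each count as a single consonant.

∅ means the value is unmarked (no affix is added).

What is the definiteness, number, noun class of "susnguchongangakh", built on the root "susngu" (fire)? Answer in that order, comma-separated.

Segment: susngu-chong-eng-akh.
definiteness: -chong → definite.
number: -sh/eng → dual.
noun class: -akh → class IV.

definite, dual, class IV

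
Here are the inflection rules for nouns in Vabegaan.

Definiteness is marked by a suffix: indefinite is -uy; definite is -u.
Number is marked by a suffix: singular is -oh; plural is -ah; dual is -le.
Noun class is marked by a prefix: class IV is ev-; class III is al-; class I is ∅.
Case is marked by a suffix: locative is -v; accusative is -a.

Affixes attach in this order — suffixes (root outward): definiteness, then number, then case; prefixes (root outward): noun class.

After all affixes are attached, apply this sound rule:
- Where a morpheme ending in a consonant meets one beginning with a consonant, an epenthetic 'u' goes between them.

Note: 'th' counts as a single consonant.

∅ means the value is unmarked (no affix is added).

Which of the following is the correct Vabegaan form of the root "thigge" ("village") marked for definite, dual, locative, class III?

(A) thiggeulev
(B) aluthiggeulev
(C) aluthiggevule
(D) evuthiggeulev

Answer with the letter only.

B

Attach noun class class III al- → althigge.
Attach definiteness definite -u → althiggeu.
Attach number dual -le → althiggeule.
Attach case locative -v → althiggeulev.
Apply epenthesis: althiggeulev → aluthiggeulev.
So the correct form is aluthiggeulev, option (B).
(D) evuthiggeulev is wrong: it uses class IV instead of class III for noun class.
(A) thiggeulev is wrong: it uses class I instead of class III for noun class.
(C) aluthiggevule is wrong: it has the affixes in the wrong order.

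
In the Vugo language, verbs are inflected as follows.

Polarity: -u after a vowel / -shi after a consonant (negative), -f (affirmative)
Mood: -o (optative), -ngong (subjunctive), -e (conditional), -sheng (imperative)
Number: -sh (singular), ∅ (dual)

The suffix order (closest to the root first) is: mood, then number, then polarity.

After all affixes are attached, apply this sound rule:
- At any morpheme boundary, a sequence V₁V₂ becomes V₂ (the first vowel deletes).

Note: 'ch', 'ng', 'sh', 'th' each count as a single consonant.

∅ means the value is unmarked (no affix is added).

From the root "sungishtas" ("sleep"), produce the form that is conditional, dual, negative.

sungishtasu

Attach mood conditional -e → sungishtase.
number = dual: zero marking, form stays sungishtase.
Attach polarity negative -u (after vowel 'e') → sungishtaseu.
Apply vowel deletion: sungishtaseu → sungishtasu.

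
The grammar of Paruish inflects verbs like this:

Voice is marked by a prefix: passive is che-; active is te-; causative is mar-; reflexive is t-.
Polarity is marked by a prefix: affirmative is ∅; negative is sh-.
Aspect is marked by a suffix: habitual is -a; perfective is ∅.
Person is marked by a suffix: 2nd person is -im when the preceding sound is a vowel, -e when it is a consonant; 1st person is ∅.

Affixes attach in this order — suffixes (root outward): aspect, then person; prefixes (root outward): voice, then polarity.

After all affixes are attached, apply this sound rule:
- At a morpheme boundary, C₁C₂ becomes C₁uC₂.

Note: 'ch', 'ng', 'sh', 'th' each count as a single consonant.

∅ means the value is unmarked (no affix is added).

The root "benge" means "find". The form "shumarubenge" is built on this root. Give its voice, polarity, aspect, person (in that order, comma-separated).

Segment: sh-mar-benge.
voice: mar- → causative.
polarity: sh- → negative.
aspect: ∅ → perfective.
person: ∅ → 1st person.

causative, negative, perfective, 1st person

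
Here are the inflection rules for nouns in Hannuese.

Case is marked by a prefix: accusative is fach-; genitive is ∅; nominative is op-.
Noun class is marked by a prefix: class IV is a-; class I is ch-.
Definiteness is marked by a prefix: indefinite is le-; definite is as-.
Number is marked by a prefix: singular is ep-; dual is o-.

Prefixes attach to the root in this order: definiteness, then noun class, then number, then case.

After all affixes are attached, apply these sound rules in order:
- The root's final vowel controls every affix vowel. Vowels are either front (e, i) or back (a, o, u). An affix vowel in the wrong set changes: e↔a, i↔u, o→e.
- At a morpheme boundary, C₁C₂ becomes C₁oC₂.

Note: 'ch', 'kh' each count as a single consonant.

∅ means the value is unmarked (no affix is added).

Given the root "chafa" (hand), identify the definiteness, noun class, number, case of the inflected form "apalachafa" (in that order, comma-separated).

indefinite, class IV, singular, genitive

Segment: ep-a-le-chafa.
definiteness: le- → indefinite.
noun class: a- → class IV.
number: ep- → singular.
case: ∅ → genitive.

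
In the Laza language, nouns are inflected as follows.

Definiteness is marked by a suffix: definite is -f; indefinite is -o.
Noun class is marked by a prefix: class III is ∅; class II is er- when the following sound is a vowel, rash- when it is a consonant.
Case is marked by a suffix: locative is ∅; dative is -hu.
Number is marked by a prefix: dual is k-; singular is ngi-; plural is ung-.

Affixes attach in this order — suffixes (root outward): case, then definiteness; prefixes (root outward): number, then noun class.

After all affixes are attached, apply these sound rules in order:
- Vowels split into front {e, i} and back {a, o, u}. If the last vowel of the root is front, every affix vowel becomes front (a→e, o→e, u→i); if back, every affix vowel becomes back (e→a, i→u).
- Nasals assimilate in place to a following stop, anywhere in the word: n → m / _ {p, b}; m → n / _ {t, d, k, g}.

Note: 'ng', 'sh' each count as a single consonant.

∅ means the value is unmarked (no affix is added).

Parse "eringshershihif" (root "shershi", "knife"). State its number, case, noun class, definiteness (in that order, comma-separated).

Segment: er-ung-shershi-hu-f.
number: ung- → plural.
case: -hu → dative.
noun class: er/rash- → class II.
definiteness: -f → definite.

plural, dative, class II, definite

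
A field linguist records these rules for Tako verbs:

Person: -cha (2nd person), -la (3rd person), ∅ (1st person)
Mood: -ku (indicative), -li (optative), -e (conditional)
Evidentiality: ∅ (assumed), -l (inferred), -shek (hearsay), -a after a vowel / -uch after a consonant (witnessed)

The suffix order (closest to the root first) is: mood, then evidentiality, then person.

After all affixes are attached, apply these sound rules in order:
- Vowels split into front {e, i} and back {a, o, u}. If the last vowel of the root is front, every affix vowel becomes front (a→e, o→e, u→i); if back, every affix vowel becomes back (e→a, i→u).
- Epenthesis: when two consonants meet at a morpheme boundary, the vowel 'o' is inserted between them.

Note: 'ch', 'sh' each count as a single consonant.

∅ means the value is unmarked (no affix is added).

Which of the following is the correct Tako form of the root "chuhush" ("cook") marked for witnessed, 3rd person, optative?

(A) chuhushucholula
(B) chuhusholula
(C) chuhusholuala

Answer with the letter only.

Attach mood optative -li → chuhushli.
Attach evidentiality witnessed -a (after vowel 'i') → chuhushlia.
Attach person 3rd person -la → chuhushliala.
Apply vowel harmony: chuhushliala → chuhushluala.
Apply epenthesis: chuhushluala → chuhusholuala.
So the correct form is chuhusholuala, option (C).
(A) chuhushucholula is wrong: it has the affixes in the wrong order.
(B) chuhusholula is wrong: it uses assumed instead of witnessed for evidentiality.

C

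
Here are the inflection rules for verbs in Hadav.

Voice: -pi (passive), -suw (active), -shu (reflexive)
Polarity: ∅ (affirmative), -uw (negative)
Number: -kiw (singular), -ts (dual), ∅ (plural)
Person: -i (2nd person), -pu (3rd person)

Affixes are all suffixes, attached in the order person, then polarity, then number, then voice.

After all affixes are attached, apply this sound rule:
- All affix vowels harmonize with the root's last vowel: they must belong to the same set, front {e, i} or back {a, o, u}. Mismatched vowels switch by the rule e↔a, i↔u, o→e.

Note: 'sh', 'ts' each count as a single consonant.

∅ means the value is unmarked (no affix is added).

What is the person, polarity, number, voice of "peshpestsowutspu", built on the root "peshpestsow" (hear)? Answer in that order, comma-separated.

2nd person, affirmative, dual, passive

Segment: peshpestsow-i-ts-pi.
person: -i → 2nd person.
polarity: ∅ → affirmative.
number: -ts → dual.
voice: -pi → passive.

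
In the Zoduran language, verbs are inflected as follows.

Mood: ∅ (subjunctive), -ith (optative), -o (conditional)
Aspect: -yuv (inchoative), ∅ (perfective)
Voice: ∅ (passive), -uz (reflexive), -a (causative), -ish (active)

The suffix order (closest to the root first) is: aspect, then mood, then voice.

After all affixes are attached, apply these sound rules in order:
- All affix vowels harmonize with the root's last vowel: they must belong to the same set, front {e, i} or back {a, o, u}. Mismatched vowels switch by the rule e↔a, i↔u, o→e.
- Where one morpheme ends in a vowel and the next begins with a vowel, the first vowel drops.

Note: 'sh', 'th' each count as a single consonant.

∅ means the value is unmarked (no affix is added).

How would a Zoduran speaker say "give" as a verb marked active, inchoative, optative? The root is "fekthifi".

fekthifiyivithish

Attach aspect inchoative -yuv → fekthifiyuv.
Attach mood optative -ith → fekthifiyuvith.
Attach voice active -ish → fekthifiyuvithish.
Apply vowel harmony: fekthifiyuvithish → fekthifiyivithish.
Vowel deletion: no change.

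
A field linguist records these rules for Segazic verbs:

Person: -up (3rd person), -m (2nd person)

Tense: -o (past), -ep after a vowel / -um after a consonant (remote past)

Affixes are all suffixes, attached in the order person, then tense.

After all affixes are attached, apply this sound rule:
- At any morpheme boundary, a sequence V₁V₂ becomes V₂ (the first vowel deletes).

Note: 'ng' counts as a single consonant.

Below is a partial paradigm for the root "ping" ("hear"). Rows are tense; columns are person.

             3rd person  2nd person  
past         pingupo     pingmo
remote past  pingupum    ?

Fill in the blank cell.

pingmum

Attach person 2nd person -m → pingm.
Attach tense remote past -um (after consonant 'm') → pingmum.
Vowel deletion: no change.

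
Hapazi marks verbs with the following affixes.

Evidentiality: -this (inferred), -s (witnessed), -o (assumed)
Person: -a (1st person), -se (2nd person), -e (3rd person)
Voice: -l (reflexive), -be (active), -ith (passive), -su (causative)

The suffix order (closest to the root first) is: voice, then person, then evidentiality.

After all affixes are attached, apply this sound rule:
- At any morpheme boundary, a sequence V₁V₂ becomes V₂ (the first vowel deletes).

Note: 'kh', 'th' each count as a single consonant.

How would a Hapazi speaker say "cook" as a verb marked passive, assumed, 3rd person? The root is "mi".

Attach voice passive -ith → miith.
Attach person 3rd person -e → miithe.
Attach evidentiality assumed -o → miitheo.
Apply vowel deletion: miitheo → mitho.

mitho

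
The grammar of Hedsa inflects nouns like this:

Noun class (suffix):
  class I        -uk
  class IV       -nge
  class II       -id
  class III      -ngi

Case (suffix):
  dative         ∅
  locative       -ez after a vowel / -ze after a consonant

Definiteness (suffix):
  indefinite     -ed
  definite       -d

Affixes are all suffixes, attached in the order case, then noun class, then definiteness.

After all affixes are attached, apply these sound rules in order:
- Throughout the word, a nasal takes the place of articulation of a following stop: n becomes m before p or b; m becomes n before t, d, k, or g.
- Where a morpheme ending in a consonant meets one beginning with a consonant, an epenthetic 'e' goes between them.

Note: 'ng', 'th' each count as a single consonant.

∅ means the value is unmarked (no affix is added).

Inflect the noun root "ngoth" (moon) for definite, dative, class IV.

ngothenged

case = dative: zero marking, form stays ngoth.
Attach noun class class IV -nge → ngothnge.
Attach definiteness definite -d → ngothnged.
Nasal assimilation: no change.
Apply epenthesis: ngothnged → ngothenged.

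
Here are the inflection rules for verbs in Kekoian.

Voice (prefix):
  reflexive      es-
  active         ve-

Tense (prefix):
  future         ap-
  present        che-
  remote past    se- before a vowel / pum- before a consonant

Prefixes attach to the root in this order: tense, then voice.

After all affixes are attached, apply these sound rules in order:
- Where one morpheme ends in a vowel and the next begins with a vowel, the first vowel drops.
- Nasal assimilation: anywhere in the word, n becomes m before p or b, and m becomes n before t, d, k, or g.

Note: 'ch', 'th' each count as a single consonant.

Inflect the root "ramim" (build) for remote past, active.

Attach tense remote past pum- (before consonant 'r') → pumramim.
Attach voice active ve- → vepumramim.
Vowel deletion: no change.
Nasal assimilation: no change.

vepumramim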